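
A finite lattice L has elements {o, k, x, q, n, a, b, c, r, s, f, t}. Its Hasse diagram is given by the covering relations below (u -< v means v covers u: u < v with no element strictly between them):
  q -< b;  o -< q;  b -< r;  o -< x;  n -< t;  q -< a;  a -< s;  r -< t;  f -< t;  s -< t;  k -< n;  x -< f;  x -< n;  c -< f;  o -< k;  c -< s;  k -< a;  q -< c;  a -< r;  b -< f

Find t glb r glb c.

Common lower bounds of {t, r, c}: o, q.
The greatest among these is q.

q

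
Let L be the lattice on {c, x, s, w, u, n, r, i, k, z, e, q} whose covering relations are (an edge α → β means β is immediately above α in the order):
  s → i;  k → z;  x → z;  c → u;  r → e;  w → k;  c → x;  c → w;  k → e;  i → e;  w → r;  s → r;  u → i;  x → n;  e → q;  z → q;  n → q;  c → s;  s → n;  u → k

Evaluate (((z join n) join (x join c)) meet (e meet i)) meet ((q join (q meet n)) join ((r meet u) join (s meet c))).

z ∨ n = q
x ∨ c = x
q ∨ x = q
e ∧ i = i
q ∧ i = i
q ∧ n = n
q ∨ n = q
r ∧ u = c
s ∧ c = c
c ∨ c = c
q ∨ c = q
i ∧ q = i

i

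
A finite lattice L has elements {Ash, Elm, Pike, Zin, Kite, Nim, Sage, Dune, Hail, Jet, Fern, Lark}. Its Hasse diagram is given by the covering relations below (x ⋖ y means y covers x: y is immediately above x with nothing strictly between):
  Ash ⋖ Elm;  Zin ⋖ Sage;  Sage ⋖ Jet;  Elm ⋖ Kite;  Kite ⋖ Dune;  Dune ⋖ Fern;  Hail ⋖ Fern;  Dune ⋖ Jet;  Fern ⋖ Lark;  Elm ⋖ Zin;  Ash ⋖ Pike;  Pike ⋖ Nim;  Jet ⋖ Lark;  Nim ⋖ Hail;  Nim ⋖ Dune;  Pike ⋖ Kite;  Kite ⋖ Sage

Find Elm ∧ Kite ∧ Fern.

Common lower bounds of {Elm, Kite, Fern}: Ash, Elm.
The greatest among these is Elm.

Elm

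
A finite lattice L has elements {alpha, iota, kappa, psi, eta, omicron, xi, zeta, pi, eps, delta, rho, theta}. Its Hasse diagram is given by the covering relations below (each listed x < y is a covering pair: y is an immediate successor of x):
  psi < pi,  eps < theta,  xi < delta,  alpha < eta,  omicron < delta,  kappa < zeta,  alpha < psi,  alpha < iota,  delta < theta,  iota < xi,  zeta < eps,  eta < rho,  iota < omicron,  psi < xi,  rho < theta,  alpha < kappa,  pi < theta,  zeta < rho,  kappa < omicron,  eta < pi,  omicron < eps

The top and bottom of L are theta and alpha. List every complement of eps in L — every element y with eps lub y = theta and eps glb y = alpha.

Need y with eps ∨ y = theta and eps ∧ y = alpha.
Checking each element gives: eta, pi, psi.

eta, pi, psi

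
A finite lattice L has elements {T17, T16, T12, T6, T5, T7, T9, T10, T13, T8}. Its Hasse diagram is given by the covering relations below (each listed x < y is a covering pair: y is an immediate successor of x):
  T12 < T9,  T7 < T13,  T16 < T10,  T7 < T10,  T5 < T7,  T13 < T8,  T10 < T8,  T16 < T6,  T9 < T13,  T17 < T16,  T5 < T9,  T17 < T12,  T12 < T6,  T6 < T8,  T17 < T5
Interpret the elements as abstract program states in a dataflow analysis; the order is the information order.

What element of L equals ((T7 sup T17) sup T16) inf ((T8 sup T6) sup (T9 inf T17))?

T7 ∨ T17 = T7
T7 ∨ T16 = T10
T8 ∨ T6 = T8
T9 ∧ T17 = T17
T8 ∨ T17 = T8
T10 ∧ T8 = T10

T10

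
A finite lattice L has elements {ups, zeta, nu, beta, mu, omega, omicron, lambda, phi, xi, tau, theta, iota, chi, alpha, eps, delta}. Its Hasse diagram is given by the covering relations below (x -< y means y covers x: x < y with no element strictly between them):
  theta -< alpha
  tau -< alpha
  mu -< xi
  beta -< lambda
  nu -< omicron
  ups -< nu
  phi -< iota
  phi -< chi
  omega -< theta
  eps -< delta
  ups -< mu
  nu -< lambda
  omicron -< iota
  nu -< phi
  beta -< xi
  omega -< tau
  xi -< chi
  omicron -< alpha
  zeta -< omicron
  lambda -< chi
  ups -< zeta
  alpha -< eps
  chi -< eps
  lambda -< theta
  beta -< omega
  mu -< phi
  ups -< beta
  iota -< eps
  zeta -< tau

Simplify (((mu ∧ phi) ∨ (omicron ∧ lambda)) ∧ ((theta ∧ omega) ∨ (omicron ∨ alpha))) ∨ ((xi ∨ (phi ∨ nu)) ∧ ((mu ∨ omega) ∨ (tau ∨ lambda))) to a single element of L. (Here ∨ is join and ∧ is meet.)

chi

mu ∧ phi = mu
omicron ∧ lambda = nu
mu ∨ nu = phi
theta ∧ omega = omega
omicron ∨ alpha = alpha
omega ∨ alpha = alpha
phi ∧ alpha = nu
phi ∨ nu = phi
xi ∨ phi = chi
mu ∨ omega = eps
tau ∨ lambda = alpha
eps ∨ alpha = eps
chi ∧ eps = chi
nu ∨ chi = chi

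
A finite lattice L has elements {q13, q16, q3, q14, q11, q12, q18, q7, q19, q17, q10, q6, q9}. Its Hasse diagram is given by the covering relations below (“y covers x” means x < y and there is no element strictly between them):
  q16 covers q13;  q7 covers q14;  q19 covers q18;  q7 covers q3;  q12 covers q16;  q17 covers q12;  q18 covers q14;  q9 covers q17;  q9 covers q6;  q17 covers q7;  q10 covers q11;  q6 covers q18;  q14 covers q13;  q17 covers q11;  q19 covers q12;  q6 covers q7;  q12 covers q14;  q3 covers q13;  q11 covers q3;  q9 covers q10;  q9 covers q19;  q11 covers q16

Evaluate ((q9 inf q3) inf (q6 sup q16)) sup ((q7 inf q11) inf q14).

q3

q9 ∧ q3 = q3
q6 ∨ q16 = q9
q3 ∧ q9 = q3
q7 ∧ q11 = q3
q3 ∧ q14 = q13
q3 ∨ q13 = q3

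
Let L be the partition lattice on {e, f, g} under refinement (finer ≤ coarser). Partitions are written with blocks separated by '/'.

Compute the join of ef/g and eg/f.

efg

The join of ef/g and eg/f merges any blocks that overlap across the partitions, giving efg.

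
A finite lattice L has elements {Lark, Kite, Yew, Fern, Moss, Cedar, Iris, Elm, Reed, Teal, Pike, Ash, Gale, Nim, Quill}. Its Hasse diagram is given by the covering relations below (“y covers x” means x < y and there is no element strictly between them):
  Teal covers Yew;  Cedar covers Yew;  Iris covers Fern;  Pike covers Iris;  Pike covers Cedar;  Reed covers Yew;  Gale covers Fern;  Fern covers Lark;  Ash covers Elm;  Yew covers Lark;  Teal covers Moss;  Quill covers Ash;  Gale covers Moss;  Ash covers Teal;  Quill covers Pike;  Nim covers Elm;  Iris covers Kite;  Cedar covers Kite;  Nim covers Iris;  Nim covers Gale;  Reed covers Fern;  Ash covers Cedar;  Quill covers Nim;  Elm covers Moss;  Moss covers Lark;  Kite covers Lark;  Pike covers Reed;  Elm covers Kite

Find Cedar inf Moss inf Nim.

Lark

Common lower bounds of {Cedar, Moss, Nim}: Lark.
The greatest among these is Lark.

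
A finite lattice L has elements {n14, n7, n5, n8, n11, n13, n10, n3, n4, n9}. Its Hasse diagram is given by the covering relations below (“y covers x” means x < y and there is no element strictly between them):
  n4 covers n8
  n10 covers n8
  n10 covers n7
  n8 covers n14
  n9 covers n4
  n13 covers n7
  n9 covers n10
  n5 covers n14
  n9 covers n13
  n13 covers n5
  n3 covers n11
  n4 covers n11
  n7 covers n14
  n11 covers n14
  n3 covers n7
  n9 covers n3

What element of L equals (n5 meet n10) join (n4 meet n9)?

n5 ∧ n10 = n14
n4 ∧ n9 = n4
n14 ∨ n4 = n4

n4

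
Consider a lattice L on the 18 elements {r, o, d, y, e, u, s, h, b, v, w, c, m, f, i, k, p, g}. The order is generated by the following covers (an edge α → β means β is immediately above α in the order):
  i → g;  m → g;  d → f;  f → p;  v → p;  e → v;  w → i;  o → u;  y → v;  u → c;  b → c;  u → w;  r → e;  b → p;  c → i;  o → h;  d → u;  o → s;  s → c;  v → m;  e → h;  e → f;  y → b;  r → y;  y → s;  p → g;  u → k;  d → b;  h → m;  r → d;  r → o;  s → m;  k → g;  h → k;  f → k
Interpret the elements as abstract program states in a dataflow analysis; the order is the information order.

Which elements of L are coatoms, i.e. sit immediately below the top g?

i, k, m, p

The coatoms are exactly the elements covered by g: i, k, m, p.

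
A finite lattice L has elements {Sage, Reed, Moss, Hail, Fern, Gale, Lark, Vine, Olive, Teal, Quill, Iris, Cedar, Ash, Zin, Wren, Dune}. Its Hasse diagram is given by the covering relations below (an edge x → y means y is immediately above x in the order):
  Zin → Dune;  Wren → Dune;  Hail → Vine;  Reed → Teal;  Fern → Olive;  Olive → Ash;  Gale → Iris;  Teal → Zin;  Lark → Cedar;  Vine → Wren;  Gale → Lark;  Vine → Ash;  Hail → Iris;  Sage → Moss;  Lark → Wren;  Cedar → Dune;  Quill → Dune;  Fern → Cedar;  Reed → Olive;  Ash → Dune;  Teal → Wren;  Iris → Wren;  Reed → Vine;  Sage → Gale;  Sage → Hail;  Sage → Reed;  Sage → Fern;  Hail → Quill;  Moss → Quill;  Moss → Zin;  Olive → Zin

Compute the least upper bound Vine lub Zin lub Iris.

Dune

Common upper bounds of {Vine, Zin, Iris}: Dune.
The least among these is Dune.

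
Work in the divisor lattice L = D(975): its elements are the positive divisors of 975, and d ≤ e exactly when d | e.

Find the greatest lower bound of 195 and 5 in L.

In the divisibility order, the meet is the greatest common divisor: gcd(195, 5) = 5.

5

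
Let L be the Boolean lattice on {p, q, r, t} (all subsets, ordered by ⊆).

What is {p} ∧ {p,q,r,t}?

Under ⊆, meet is intersection: {p} ∩ {p,q,r,t} = {p}.

{p}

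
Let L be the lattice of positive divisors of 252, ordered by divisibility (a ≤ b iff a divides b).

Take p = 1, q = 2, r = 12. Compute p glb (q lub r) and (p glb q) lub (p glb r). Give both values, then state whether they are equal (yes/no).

1; 1; yes

q lub r = 12, so p glb (q lub r) = 1 glb 12 = 1.
p glb q = 1 and p glb r = 1, so (p glb q) lub (p glb r) = 1 lub 1 = 1.
Equal: yes.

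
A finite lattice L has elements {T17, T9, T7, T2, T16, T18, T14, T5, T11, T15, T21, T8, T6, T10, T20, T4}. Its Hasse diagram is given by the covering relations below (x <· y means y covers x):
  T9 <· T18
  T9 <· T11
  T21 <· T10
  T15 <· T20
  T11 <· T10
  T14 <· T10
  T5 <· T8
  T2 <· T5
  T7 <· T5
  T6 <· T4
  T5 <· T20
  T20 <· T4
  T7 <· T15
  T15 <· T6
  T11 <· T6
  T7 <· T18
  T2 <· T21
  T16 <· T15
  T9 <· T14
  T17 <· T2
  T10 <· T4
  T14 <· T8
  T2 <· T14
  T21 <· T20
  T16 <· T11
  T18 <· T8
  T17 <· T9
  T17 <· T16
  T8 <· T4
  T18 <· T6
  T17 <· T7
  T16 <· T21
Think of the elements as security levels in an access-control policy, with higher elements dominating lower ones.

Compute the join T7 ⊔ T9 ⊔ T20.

T4

Common upper bounds of {T7, T9, T20}: T4.
The least among these is T4.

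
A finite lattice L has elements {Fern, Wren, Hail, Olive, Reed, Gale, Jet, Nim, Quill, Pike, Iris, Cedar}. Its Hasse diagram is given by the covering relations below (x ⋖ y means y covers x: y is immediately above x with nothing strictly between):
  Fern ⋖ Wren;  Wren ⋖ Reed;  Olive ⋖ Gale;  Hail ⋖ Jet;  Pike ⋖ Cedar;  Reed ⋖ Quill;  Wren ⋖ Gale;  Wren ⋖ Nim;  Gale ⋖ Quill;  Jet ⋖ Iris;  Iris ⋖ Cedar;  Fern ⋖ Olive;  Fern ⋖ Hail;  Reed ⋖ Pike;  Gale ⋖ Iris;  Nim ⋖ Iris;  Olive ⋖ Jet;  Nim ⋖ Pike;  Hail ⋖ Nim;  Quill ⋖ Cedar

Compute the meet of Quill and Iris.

Common lower bounds of {Quill, Iris}: Fern, Gale, Olive, Wren.
The greatest among these is Gale.

Gale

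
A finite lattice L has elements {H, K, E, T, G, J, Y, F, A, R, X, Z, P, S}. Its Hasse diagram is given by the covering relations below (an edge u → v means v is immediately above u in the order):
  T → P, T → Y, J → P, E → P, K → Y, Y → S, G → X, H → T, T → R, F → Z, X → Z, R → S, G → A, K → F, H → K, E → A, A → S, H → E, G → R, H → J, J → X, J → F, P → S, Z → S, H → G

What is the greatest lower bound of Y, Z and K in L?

K

Common lower bounds of {Y, Z, K}: H, K.
The greatest among these is K.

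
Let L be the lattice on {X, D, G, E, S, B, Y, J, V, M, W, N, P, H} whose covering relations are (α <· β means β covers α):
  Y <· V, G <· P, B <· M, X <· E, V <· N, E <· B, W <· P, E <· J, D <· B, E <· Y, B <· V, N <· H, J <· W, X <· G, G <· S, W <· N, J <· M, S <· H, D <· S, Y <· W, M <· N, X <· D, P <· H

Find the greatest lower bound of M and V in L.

Common lower bounds of {M, V}: B, D, E, X.
The greatest among these is B.

B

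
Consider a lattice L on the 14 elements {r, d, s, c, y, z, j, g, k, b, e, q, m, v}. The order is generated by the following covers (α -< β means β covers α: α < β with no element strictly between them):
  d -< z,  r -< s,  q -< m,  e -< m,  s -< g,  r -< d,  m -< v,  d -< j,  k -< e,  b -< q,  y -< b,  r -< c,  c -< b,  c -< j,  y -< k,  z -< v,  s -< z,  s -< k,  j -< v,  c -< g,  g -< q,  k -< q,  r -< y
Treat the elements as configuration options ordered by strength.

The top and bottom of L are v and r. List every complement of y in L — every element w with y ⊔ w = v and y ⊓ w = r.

Need w with y ∨ w = v and y ∧ w = r.
Checking each element gives: d, j, z.

d, j, z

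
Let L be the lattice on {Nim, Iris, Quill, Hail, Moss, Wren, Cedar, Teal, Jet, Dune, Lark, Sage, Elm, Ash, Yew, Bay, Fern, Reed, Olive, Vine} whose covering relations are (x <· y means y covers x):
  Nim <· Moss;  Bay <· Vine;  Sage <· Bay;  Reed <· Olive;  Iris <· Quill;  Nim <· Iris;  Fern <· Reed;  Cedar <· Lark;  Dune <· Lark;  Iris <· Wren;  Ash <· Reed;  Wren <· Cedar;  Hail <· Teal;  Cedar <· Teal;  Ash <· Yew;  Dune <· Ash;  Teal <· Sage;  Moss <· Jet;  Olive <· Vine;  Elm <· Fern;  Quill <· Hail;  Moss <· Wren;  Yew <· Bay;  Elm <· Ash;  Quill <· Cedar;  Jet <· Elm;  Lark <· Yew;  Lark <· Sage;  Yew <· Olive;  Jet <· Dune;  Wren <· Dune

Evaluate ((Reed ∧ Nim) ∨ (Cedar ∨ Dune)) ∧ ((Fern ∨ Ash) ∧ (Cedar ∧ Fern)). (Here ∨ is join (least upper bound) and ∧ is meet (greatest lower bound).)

Reed ∧ Nim = Nim
Cedar ∨ Dune = Lark
Nim ∨ Lark = Lark
Fern ∨ Ash = Reed
Cedar ∧ Fern = Moss
Reed ∧ Moss = Moss
Lark ∧ Moss = Moss

Moss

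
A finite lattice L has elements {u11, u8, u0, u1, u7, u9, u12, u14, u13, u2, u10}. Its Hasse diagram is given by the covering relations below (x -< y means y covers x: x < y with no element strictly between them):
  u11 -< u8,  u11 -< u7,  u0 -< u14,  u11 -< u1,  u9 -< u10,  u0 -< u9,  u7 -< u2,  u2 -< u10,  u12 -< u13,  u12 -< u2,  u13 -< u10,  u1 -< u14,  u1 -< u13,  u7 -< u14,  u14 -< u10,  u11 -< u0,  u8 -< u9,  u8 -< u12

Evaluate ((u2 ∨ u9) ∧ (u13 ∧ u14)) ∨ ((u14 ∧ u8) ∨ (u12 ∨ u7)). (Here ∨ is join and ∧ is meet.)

u10

u2 ∨ u9 = u10
u13 ∧ u14 = u1
u10 ∧ u1 = u1
u14 ∧ u8 = u11
u12 ∨ u7 = u2
u11 ∨ u2 = u2
u1 ∨ u2 = u10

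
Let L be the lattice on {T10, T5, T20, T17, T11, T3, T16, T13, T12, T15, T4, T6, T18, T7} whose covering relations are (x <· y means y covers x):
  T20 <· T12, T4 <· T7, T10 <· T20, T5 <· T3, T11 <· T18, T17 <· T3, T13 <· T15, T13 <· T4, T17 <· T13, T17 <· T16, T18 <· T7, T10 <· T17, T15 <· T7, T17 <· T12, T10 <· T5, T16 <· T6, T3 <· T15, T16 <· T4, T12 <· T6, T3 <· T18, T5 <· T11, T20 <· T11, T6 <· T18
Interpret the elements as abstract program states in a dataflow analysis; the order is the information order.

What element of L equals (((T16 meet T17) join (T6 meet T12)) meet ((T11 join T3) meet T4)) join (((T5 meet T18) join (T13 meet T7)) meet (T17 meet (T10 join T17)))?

T16 ∧ T17 = T17
T6 ∧ T12 = T12
T17 ∨ T12 = T12
T11 ∨ T3 = T18
T18 ∧ T4 = T16
T12 ∧ T16 = T17
T5 ∧ T18 = T5
T13 ∧ T7 = T13
T5 ∨ T13 = T15
T10 ∨ T17 = T17
T17 ∧ T17 = T17
T15 ∧ T17 = T17
T17 ∨ T17 = T17

T17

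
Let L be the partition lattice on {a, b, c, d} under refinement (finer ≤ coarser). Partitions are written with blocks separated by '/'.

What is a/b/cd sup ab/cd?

Common upper bounds of {a/b/cd, ab/cd}: ab/cd, abcd.
The least among these is ab/cd.

ab/cd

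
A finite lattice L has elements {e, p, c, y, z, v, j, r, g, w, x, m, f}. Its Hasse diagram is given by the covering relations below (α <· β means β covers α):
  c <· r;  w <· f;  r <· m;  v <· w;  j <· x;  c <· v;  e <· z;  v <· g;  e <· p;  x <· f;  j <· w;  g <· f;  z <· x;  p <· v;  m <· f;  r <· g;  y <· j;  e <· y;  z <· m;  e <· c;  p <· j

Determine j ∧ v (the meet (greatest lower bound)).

Common lower bounds of {j, v}: e, p.
The greatest among these is p.

p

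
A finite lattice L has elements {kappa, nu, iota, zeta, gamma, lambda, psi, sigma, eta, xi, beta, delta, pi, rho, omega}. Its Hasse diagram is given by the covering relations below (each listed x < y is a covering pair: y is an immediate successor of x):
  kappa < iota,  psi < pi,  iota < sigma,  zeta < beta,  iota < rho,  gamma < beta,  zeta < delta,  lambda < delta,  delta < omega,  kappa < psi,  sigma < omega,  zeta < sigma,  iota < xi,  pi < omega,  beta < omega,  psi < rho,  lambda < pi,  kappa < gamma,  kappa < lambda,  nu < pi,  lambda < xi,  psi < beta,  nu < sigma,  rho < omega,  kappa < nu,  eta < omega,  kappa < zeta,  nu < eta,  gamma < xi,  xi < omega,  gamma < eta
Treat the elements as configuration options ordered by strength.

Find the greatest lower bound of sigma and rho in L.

iota

Common lower bounds of {sigma, rho}: iota, kappa.
The greatest among these is iota.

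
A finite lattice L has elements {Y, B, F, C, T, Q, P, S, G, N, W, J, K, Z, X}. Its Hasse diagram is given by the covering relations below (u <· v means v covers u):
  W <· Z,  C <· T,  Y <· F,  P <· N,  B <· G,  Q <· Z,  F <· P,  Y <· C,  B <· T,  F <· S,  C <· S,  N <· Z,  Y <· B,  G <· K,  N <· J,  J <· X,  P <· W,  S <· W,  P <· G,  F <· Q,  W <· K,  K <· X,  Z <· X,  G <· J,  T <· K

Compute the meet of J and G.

G

Common lower bounds of {J, G}: B, F, G, P, Y.
The greatest among these is G.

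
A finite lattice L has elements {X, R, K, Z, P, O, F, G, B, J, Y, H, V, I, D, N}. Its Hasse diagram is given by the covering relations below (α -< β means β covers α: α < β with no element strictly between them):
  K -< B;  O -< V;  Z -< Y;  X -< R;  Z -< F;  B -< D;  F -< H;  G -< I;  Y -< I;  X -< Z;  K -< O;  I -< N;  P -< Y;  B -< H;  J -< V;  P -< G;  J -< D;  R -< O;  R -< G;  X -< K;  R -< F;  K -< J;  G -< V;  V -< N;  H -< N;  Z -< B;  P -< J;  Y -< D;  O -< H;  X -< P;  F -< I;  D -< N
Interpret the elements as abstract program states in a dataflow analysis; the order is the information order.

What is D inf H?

B

Common lower bounds of {D, H}: B, K, X, Z.
The greatest among these is B.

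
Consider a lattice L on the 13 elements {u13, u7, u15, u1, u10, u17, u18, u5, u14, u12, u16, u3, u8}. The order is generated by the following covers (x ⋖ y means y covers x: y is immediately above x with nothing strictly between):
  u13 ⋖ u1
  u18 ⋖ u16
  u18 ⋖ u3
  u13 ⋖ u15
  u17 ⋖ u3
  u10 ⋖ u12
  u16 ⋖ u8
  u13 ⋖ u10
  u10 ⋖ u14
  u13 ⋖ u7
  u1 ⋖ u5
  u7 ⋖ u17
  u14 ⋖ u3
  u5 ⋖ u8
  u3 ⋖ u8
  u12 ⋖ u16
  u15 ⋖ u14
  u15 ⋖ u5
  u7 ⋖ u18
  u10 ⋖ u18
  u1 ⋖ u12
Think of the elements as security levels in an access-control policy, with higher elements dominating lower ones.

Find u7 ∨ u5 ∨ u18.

Common upper bounds of {u7, u5, u18}: u8.
The least among these is u8.

u8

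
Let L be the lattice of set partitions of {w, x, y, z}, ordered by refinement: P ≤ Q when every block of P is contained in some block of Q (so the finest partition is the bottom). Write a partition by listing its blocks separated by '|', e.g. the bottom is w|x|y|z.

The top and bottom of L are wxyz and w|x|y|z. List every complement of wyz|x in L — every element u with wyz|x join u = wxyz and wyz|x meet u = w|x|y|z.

wx|y|z, w|xy|z, w|xz|y

Need u with wyz|x ∨ u = wxyz and wyz|x ∧ u = w|x|y|z.
Checking each element gives: wx|y|z, w|xy|z, w|xz|y.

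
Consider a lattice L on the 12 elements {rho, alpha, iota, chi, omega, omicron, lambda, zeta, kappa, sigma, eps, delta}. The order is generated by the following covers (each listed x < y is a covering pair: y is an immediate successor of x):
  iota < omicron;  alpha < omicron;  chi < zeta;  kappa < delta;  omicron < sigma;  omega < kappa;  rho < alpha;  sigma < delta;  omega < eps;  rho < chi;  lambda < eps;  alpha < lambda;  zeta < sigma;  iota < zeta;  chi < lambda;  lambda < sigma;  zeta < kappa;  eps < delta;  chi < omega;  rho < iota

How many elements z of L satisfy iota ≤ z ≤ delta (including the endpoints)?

The interval [iota, delta] = {delta, iota, kappa, omicron, sigma, zeta}, which has 6 elements.

6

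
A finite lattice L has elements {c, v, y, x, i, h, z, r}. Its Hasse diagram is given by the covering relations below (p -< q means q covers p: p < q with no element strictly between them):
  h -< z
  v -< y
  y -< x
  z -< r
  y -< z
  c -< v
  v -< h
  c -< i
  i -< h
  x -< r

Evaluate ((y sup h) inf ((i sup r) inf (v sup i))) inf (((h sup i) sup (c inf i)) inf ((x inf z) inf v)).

y ∨ h = z
i ∨ r = r
v ∨ i = h
r ∧ h = h
z ∧ h = h
h ∨ i = h
c ∧ i = c
h ∨ c = h
x ∧ z = y
y ∧ v = v
h ∧ v = v
h ∧ v = v

v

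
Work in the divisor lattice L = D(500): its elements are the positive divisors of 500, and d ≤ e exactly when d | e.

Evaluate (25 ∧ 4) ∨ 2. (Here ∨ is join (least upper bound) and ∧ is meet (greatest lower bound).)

25 ∧ 4 = 1
1 ∨ 2 = 2

2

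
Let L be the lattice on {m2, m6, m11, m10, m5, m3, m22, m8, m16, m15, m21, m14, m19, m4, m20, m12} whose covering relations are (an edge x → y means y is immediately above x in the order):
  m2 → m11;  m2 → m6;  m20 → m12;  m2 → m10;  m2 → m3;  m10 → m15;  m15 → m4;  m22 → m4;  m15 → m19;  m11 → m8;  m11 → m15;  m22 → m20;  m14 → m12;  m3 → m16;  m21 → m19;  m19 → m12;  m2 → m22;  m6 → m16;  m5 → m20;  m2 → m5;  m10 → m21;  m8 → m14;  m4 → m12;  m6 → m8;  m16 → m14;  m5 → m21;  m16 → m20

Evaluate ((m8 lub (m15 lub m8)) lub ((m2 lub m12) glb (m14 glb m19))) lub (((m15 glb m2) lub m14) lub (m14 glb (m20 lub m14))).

m15 ∨ m8 = m12
m8 ∨ m12 = m12
m2 ∨ m12 = m12
m14 ∧ m19 = m11
m12 ∧ m11 = m11
m12 ∨ m11 = m12
m15 ∧ m2 = m2
m2 ∨ m14 = m14
m20 ∨ m14 = m12
m14 ∧ m12 = m14
m14 ∨ m14 = m14
m12 ∨ m14 = m12

m12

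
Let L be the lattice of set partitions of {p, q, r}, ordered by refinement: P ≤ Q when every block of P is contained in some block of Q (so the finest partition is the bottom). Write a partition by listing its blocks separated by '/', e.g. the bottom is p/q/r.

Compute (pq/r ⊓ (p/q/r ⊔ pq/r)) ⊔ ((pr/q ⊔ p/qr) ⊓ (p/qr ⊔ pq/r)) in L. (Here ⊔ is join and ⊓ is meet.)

p/q/r ∨ pq/r = pq/r
pq/r ∧ pq/r = pq/r
pr/q ∨ p/qr = pqr
p/qr ∨ pq/r = pqr
pqr ∧ pqr = pqr
pq/r ∨ pqr = pqr

pqr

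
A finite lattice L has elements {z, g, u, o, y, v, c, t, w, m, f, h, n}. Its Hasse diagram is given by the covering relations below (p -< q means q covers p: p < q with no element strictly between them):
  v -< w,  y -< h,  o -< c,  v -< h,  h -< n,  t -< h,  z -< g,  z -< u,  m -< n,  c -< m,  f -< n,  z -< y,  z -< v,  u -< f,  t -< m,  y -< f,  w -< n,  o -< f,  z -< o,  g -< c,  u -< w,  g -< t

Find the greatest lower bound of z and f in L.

Common lower bounds of {z, f}: z.
The greatest among these is z.

z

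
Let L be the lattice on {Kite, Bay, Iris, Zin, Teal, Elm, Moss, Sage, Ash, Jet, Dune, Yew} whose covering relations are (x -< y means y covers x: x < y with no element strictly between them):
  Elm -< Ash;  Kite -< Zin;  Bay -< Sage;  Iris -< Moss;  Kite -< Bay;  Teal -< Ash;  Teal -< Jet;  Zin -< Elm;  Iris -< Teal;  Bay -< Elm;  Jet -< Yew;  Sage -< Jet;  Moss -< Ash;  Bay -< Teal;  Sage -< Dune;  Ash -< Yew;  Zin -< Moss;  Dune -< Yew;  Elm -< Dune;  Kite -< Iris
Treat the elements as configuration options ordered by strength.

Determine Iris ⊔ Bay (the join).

Teal

Common upper bounds of {Iris, Bay}: Ash, Jet, Teal, Yew.
The least among these is Teal.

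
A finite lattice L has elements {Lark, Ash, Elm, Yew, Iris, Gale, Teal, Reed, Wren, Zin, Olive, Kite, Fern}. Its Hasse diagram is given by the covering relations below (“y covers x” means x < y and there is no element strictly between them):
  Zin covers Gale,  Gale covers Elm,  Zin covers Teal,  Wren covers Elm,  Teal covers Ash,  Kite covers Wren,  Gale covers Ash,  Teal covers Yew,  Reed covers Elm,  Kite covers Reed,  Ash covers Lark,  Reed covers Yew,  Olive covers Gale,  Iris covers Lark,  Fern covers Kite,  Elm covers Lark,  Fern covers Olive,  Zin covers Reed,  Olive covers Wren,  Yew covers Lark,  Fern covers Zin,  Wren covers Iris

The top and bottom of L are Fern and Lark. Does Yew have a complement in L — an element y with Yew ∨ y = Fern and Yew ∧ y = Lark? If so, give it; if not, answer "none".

Need y with Yew ∨ y = Fern and Yew ∧ y = Lark.
Checking each element gives: Olive.

Olive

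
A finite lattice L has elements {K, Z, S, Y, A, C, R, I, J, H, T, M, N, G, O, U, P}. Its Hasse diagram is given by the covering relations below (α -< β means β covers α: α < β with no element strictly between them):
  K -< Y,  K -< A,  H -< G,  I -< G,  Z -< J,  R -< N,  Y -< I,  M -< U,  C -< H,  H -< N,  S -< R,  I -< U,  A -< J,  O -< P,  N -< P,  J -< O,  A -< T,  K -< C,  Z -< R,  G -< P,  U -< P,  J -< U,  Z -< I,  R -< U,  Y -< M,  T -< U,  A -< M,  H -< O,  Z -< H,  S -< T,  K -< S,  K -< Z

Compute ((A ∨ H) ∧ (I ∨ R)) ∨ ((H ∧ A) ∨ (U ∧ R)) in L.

U

A ∨ H = O
I ∨ R = U
O ∧ U = J
H ∧ A = K
U ∧ R = R
K ∨ R = R
J ∨ R = U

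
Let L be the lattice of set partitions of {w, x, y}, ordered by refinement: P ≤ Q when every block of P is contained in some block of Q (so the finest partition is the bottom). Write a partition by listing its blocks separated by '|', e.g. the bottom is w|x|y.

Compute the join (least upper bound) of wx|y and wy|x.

wxy

Common upper bounds of {wx|y, wy|x}: wxy.
The least among these is wxy.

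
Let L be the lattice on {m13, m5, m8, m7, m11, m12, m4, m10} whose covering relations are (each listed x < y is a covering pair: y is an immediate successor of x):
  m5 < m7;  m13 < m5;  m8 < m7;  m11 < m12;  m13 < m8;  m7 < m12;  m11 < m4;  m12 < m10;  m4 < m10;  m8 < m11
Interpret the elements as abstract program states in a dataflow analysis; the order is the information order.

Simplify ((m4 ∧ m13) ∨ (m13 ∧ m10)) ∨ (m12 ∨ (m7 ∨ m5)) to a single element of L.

m12

m4 ∧ m13 = m13
m13 ∧ m10 = m13
m13 ∨ m13 = m13
m7 ∨ m5 = m7
m12 ∨ m7 = m12
m13 ∨ m12 = m12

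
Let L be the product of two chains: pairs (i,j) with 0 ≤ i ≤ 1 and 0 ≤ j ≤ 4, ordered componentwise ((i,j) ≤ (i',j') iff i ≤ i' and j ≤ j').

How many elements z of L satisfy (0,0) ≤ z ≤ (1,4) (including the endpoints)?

The interval [(0,0), (1,4)] = {(0,0), (0,1), (0,2), (0,3), (0,4), (1,0), (1,1), (1,2), (1,3), (1,4)}, which has 10 elements.

10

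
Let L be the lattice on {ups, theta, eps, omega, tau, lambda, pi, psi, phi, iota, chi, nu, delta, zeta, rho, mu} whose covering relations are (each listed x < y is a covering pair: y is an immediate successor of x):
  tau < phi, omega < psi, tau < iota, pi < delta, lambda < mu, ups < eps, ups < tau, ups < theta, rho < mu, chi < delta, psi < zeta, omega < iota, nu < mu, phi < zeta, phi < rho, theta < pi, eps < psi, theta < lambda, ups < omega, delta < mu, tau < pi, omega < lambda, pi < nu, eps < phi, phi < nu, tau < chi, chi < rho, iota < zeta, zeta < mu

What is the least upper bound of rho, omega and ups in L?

mu

Common upper bounds of {rho, omega, ups}: mu.
The least among these is mu.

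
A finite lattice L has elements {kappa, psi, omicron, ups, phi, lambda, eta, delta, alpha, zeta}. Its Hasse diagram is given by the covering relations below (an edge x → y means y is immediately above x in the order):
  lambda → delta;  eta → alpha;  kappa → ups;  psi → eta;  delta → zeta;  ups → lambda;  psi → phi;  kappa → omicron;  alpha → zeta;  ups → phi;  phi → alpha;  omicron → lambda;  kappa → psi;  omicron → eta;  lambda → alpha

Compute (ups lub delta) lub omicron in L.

ups ∨ delta = delta
delta ∨ omicron = delta

delta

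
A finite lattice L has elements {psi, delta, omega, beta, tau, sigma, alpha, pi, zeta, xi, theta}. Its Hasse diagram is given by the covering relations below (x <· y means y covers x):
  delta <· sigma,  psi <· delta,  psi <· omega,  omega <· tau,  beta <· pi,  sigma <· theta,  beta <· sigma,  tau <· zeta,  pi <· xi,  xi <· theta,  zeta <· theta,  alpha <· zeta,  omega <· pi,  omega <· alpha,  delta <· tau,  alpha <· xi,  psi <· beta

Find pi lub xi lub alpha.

xi

Common upper bounds of {pi, xi, alpha}: theta, xi.
The least among these is xi.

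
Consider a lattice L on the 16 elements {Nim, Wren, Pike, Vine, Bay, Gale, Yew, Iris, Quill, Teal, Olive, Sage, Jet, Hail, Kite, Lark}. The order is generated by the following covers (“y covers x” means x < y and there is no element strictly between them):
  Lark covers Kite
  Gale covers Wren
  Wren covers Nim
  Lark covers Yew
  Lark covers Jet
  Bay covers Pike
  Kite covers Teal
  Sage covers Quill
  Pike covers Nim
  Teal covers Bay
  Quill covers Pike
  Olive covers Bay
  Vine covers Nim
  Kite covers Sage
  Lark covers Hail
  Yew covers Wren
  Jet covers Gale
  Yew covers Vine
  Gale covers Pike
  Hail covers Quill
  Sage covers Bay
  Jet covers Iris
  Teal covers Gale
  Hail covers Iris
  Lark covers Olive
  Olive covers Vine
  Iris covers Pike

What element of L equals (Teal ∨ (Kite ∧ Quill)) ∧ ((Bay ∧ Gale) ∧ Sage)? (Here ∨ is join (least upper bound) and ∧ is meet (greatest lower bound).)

Kite ∧ Quill = Quill
Teal ∨ Quill = Kite
Bay ∧ Gale = Pike
Pike ∧ Sage = Pike
Kite ∧ Pike = Pike

Pike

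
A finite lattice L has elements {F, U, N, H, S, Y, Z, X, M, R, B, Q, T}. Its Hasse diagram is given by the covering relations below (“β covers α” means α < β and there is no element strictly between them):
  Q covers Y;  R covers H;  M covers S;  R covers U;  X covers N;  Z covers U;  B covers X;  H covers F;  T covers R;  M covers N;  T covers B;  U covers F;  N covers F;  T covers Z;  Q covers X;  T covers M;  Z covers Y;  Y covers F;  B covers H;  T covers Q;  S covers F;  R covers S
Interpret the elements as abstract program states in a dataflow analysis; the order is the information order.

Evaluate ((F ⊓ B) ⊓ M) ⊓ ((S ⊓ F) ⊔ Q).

F ∧ B = F
F ∧ M = F
S ∧ F = F
F ∨ Q = Q
F ∧ Q = F

F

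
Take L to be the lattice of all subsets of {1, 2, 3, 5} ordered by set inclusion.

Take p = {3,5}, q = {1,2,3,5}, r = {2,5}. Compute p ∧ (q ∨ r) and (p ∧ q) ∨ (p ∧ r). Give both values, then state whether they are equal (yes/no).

{3,5}; {3,5}; yes

q ∨ r = {1,2,3,5}, so p ∧ (q ∨ r) = {3,5} ∧ {1,2,3,5} = {3,5}.
p ∧ q = {3,5} and p ∧ r = {5}, so (p ∧ q) ∨ (p ∧ r) = {3,5} ∨ {5} = {3,5}.
Equal: yes.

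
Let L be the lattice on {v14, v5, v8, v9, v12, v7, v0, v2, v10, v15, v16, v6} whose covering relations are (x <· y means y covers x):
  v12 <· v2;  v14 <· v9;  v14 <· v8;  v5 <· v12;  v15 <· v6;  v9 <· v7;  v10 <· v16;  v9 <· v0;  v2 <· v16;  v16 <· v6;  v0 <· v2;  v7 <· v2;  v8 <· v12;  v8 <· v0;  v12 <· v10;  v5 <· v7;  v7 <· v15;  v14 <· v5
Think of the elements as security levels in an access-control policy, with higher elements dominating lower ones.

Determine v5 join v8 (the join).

v12

Common upper bounds of {v5, v8}: v10, v12, v16, v2, v6.
The least among these is v12.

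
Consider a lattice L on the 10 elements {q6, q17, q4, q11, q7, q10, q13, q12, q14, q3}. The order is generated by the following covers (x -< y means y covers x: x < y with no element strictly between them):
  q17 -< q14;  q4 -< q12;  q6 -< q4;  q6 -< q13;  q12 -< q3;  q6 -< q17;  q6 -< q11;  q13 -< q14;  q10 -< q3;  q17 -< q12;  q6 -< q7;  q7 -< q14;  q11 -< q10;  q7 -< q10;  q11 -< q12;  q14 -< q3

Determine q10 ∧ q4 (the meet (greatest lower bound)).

Common lower bounds of {q10, q4}: q6.
The greatest among these is q6.

q6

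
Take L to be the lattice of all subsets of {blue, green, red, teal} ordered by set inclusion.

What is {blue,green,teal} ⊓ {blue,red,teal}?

Under ⊆, meet is intersection: {blue,green,teal} ∩ {blue,red,teal} = {blue,teal}.

{blue,teal}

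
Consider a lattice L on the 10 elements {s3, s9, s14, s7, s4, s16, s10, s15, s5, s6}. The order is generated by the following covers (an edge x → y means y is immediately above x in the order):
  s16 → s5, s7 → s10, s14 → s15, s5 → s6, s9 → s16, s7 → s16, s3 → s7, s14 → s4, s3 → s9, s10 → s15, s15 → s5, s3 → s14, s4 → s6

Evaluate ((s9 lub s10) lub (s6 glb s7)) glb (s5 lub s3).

s9 ∨ s10 = s5
s6 ∧ s7 = s7
s5 ∨ s7 = s5
s5 ∨ s3 = s5
s5 ∧ s5 = s5

s5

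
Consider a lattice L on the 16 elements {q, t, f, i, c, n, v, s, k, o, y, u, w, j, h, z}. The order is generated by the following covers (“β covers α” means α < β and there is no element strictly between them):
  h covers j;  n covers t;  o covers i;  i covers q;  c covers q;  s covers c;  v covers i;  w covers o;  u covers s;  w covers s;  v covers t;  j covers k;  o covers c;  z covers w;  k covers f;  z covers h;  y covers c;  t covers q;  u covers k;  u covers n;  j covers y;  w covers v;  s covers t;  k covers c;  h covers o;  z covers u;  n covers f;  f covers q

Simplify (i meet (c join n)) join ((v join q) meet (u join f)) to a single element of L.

c ∨ n = u
i ∧ u = q
v ∨ q = v
u ∨ f = u
v ∧ u = t
q ∨ t = t

t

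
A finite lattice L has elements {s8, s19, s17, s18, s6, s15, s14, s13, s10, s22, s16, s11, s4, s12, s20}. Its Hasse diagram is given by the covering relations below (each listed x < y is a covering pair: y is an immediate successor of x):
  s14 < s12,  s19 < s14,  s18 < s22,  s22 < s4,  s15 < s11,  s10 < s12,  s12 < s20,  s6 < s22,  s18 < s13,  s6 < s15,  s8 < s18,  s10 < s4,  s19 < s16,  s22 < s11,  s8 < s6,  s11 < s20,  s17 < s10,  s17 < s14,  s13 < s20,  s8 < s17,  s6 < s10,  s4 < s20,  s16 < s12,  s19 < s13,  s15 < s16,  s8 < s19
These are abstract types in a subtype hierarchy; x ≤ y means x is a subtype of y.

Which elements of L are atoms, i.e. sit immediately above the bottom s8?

s17, s18, s19, s6

The atoms are exactly the elements that cover s8: s17, s18, s19, s6.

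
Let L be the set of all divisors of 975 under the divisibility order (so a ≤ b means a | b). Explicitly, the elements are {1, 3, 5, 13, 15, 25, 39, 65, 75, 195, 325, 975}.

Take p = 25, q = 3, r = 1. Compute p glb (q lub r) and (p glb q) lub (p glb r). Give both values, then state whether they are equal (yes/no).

q lub r = 3, so p glb (q lub r) = 25 glb 3 = 1.
p glb q = 1 and p glb r = 1, so (p glb q) lub (p glb r) = 1 lub 1 = 1.
Equal: yes.

1; 1; yes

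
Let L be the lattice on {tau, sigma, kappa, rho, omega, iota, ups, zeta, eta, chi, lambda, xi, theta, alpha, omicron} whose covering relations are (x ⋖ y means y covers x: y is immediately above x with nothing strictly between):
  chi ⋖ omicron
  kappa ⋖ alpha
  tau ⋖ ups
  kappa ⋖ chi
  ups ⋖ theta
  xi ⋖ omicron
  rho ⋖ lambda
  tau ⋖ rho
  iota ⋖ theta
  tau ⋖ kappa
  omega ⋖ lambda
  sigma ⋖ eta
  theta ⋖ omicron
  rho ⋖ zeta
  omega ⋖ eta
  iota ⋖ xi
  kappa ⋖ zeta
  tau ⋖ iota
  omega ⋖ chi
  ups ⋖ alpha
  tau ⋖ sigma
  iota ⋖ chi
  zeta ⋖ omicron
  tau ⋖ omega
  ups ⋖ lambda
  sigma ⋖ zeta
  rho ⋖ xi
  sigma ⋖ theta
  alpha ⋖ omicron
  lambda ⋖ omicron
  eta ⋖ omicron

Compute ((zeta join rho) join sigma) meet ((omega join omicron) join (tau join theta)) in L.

zeta ∨ rho = zeta
zeta ∨ sigma = zeta
omega ∨ omicron = omicron
tau ∨ theta = theta
omicron ∨ theta = omicron
zeta ∧ omicron = zeta

zeta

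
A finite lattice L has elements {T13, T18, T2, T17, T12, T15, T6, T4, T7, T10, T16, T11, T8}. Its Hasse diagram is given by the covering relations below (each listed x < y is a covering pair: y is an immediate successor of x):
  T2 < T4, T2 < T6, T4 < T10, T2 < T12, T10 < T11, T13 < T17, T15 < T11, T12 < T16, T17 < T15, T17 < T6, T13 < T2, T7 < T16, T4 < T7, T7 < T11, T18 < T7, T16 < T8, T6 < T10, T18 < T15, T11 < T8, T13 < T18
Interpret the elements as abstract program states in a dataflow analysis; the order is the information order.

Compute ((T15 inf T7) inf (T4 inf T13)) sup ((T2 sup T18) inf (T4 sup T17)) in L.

T15 ∧ T7 = T18
T4 ∧ T13 = T13
T18 ∧ T13 = T13
T2 ∨ T18 = T7
T4 ∨ T17 = T10
T7 ∧ T10 = T4
T13 ∨ T4 = T4

T4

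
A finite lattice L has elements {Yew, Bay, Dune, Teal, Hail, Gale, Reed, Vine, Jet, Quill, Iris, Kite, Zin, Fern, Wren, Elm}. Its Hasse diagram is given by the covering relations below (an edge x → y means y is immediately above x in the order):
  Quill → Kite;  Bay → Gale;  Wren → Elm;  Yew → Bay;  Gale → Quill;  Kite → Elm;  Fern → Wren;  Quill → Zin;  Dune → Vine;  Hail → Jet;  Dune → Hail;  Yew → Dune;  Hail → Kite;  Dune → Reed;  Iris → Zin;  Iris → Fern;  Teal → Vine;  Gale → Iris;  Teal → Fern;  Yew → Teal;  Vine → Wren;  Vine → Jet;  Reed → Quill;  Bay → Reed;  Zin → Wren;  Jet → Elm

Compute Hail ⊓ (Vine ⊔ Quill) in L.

Vine ∨ Quill = Wren
Hail ∧ Wren = Dune

Dune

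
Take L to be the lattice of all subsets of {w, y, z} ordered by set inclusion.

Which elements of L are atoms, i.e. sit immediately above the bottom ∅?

{w}, {y}, {z}

The atoms are exactly the elements that cover ∅: {w}, {y}, {z}.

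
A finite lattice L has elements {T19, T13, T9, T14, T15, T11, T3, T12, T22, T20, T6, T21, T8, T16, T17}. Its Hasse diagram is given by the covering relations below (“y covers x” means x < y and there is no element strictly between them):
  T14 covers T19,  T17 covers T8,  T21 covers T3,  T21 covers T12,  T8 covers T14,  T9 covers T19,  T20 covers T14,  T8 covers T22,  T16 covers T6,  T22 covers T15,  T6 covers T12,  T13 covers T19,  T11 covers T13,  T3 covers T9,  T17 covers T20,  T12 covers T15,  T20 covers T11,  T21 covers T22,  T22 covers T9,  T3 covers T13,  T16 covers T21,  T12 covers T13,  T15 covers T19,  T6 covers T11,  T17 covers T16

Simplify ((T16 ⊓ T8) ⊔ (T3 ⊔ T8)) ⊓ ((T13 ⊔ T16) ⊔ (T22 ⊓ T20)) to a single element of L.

T16

T16 ∧ T8 = T22
T3 ∨ T8 = T17
T22 ∨ T17 = T17
T13 ∨ T16 = T16
T22 ∧ T20 = T19
T16 ∨ T19 = T16
T17 ∧ T16 = T16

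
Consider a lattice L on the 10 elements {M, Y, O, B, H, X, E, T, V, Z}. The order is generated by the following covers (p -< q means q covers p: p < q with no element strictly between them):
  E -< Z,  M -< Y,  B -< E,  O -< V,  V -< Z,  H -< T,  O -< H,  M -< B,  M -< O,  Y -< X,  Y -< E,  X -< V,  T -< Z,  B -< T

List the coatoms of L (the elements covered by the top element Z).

The coatoms are exactly the elements covered by Z: E, T, V.

E, T, V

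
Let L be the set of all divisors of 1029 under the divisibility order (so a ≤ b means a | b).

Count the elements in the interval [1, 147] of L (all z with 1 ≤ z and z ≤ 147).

The interval [1, 147] = {1, 147, 21, 3, 49, 7}, which has 6 elements.

6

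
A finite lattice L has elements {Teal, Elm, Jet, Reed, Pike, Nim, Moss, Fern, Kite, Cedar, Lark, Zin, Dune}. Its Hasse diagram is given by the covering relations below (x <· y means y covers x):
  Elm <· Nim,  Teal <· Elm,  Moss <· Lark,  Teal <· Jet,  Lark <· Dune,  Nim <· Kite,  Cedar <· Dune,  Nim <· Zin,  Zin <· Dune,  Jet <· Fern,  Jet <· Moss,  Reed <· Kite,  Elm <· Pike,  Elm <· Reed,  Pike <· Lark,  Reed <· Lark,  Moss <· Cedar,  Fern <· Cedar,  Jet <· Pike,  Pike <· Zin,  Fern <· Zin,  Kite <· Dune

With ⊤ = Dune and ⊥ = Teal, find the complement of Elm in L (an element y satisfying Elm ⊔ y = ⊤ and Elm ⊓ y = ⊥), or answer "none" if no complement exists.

Cedar

Need y with Elm ∨ y = Dune and Elm ∧ y = Teal.
Checking each element gives: Cedar.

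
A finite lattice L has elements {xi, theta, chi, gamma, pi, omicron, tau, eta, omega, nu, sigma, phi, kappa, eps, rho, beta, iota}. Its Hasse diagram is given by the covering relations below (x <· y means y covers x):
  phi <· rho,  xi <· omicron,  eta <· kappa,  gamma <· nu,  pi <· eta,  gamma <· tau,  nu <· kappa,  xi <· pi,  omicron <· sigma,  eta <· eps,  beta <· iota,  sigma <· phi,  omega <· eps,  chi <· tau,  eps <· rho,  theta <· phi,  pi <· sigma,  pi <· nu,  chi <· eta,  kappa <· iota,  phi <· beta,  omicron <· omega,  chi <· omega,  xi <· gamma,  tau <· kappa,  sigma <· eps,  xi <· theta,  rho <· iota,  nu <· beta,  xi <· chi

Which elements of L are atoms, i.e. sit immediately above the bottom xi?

chi, gamma, omicron, pi, theta

The atoms are exactly the elements that cover xi: chi, gamma, omicron, pi, theta.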